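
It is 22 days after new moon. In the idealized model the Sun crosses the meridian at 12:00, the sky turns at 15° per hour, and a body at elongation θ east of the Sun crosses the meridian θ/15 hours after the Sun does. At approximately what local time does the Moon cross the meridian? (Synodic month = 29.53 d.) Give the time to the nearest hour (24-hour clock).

Elongation θ = 360° × 22/29.53 ≈ 268.2°.
Delay after the Sun = 268.2° / (15°/h) ≈ 17.88 h.
12:00 + 17.88 h ≈ 05:53 → 06:00 to the nearest hour.

06:00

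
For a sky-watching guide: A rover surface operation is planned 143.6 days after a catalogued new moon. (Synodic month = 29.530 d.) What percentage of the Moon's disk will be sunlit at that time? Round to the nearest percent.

143.6/29.530 = 4.863 lunations, so 4 complete cycles and 25.48 d into the next.
Elongation θ = 360° × 25.48/29.530 ≈ 310.6°.
With cos θ = 0.651, the lit fraction is (1 − 0.651)/2 ≈ 0.174, so 17%.

17%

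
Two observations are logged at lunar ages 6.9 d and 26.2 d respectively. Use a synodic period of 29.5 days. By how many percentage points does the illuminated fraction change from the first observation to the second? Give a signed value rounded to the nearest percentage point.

θ₁ = 360° × 6.9/29.5 = 84.2°, f₁ = (1 − cos θ₁)/2 = 0.450.
θ₂ = 360° × 26.2/29.5 = 319.7°, f₂ = (1 − cos θ₂)/2 = 0.119.
Change = f₂ − f₁ = -0.331 → -33 percentage points.

-33 percentage points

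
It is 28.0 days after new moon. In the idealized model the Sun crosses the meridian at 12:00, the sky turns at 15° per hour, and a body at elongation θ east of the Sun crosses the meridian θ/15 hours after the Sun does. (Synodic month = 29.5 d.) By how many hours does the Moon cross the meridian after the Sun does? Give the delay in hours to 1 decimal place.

Phase angle: θ = 360°·(28.0 d)/(29.5 d) = 341.7°.
Delay after the Sun = 341.7° / (15°/h) ≈ 22.78 h.
So the Moon crosses the meridian 22.78 h after the Sun.

22.8 h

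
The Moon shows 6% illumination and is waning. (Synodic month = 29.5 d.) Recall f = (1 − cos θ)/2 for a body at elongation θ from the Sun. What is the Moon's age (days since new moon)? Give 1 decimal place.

27.2 days

Invert f = (1 − cos θ)/2 to get cos θ = 1 − 2(0.06) = 0.880, hence θ₀ = arccos 0.880 = 28.4°.
A waning Moon lies in 180°–360°, so θ = 360° − 28.4° = 331.6°.
That fraction of the synodic month is 331.6/360 × 29.5 d ≈ 27.18 d.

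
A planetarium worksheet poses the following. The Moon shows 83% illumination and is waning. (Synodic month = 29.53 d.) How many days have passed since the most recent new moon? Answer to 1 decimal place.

cos θ = 1 − 2f = -0.660, giving a principal value of 131.3°.
Waning ⇒ past full, so θ = 360° − 131.3° = 228.7°.
That fraction of the synodic month is 228.7/360 × 29.53 d ≈ 18.76 d.

18.8 days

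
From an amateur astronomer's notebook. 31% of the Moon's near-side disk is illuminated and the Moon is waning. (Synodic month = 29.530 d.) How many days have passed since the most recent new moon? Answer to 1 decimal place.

From f = (1 − cos θ)/2: cos θ = 1 − 2×0.31 = 0.380; arccos → 67.7°.
Since the Moon is past full (waning), take the reflex angle: θ = 360° − 67.7° = 292.3°.
Age = 29.530 × 292.3°/360° ≈ 23.98 days.

24.0 days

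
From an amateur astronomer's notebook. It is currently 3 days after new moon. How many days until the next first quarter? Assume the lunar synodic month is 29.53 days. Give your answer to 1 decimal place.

First quarter occurs at elongation 90°, i.e. at age 29.53 × 90/360 = 7.383 d.
That is 7.383 − 3 = 4.383 days ahead.

4.4 days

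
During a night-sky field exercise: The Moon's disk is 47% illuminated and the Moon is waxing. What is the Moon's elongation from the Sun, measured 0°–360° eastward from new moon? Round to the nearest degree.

87°

Invert f = (1 − cos θ)/2 to get cos θ = 1 − 2(0.47) = 0.060, hence θ₀ = arccos 0.060 = 86.6°.
Before full moon the principal value applies: θ = 86.6°.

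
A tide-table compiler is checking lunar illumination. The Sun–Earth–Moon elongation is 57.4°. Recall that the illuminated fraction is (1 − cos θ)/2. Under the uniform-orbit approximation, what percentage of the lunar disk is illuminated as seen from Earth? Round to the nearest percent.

23%

Half-versine of 57.4°: (1 − 0.539)/2 = 0.231, i.e. 23%.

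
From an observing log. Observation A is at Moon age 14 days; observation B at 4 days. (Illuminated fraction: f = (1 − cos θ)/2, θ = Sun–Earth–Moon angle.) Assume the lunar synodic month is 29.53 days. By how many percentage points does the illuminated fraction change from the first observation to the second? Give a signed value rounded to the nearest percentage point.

θ₁ = 360° × 14/29.53 = 170.7°, f₁ = (1 − cos θ₁)/2 = 0.993.
θ₂ = 360° × 4/29.53 = 48.8°, f₂ = (1 − cos θ₂)/2 = 0.170.
Change = f₂ − f₁ = -0.823 → -82 percentage points.

-82 pp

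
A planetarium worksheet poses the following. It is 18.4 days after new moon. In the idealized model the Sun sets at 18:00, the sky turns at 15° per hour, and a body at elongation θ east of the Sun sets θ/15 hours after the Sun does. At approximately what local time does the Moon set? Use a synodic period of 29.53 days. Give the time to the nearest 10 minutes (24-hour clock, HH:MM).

Phase angle: θ = 360°·(18.4 d)/(29.53 d) = 224.3°.
Delay after the Sun = 224.3° / (15°/h) ≈ 14.95 h.
18:00 + 14.954 h ≈ 08:57 → 09:00 to the nearest ten minutes.

09:00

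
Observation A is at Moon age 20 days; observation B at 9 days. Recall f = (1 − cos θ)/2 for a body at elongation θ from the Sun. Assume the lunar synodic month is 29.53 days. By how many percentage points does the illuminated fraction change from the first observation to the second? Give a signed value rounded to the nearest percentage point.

First observation: θ = 360°·20/29.53 = 243.8°, so f = 0.721.
Second observation: θ = 109.7°, f = 0.669.
Δf = 0.669 − 0.721 = -0.052, i.e. -5 pp.

-5 percentage points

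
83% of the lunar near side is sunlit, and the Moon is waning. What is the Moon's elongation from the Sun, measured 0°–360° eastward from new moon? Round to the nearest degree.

229°

cos θ = 1 − 2f = -0.660, giving a principal value of 131.3°.
Since the Moon is past full (waning), take the reflex angle: θ = 360° − 131.3° = 228.7°.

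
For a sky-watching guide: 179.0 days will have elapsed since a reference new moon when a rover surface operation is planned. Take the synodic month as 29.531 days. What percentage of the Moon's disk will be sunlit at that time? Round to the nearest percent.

179.0/29.531 = 6.061 lunations, so 6 complete cycles and 1.81 d into the next.
The Moon has covered 1.81/29.531 of its cycle, so θ ≈ 360° × 1.81/29.531 = 22.1°.
With cos θ = 0.926, the lit fraction is (1 − 0.926)/2 ≈ 0.037, so 4%.

4%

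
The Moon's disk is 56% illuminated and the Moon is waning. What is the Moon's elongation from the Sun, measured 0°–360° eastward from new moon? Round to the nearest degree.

263°

Invert f = (1 − cos θ)/2 to get cos θ = 1 − 2(0.56) = -0.120, hence θ₀ = arccos -0.120 = 96.9°.
A waning Moon lies in 180°–360°, so θ = 360° − 96.9° = 263.1°.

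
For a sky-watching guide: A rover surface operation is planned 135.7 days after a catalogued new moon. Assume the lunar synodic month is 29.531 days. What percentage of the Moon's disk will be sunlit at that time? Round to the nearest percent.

135.7/29.531 = 4.595 lunations, so 4 complete cycles and 17.58 d into the next.
The Moon has covered 17.58/29.531 of its cycle, so θ ≈ 360° × 17.58/29.531 = 214.3°.
cos 214.3° = (-0.826), so f = (1 − (-0.826))/2 = 0.913, so 91%.

91%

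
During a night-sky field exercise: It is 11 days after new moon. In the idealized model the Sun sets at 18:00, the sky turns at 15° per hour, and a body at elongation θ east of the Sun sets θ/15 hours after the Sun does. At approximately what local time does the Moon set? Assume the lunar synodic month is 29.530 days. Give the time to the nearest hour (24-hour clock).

Elongation θ = 360° × 11/29.530 ≈ 134.1°.
At 15° of sky rotation per hour, 134.1° corresponds to a 8.94 h lag.
18:00 + 8.94 h ≈ 02:56 → 03:00 to the nearest hour.

03:00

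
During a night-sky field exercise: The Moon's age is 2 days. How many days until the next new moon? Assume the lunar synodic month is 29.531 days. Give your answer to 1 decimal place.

27.5 days

One full lunation from the last new moon is 29.531 d; remaining = 29.531 − 2 = 27.531 d.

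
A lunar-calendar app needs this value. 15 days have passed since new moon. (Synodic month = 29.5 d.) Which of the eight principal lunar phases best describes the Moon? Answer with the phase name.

full moon

θ ≈ 360° × 15/29.5 = 183°, which falls in the full moon sector.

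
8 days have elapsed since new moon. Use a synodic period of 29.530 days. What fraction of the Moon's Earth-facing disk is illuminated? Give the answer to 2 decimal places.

0.57

The Moon has covered 8/29.530 of its cycle, so θ ≈ 360° × 8/29.530 = 97.5°.
With cos θ = (-0.131), the lit fraction is (1 − (-0.131))/2 ≈ 0.566.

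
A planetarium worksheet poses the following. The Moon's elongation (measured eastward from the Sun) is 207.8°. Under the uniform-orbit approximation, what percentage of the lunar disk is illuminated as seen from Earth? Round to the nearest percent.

94%

Half-versine of 207.8°: (1 − (-0.885))/2 = 0.942, i.e. 94%.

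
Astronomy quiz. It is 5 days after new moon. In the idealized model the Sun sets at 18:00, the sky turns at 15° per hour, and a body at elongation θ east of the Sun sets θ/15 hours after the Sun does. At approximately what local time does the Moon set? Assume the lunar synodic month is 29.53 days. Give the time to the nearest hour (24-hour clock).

22:00

Phase angle: θ = 360°·(5 d)/(29.53 d) = 61.0°.
The Moon trails the Sun by θ/15 = 61.0/15 ≈ 4.06 hours.
18:00 + 4.06 h ≈ 22:04 → 22:00 to the nearest hour.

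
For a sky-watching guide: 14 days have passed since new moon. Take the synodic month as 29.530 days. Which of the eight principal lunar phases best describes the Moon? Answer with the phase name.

θ ≈ 360° × 14/29.530 = 171°, which falls in the full moon sector.

full moon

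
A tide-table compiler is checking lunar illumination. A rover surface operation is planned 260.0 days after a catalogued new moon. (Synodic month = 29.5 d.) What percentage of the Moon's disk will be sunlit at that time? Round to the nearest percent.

31%

260.0 d spans 8 complete synodic months (8 × 29.5 = 236.00 d) plus 24.00 d.
Phase angle: θ = 360°·(24.00 d)/(29.5 d) = 292.9°.
With cos θ = 0.389, the lit fraction is (1 − 0.389)/2 ≈ 0.306, so 31%.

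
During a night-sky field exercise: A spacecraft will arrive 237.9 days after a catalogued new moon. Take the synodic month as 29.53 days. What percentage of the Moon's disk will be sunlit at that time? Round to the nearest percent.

3%

237.9/29.53 = 8.056 lunations, so 8 complete cycles and 1.66 d into the next.
The Moon has covered 1.66/29.53 of its cycle, so θ ≈ 360° × 1.66/29.53 = 20.2°.
Illuminated fraction = (1 − cos 20.2°)/2 = (1 − 0.938)/2 ≈ 0.031, so 3%.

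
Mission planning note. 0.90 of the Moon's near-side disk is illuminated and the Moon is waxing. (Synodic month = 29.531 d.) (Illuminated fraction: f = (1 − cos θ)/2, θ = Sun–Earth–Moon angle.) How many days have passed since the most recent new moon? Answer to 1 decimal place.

From f = (1 − cos θ)/2: cos θ = 1 − 2×0.90 = -0.800; arccos → 143.1°.
Before full moon the principal value applies: θ = 143.1°.
Age = 29.531 × 143.1°/360° ≈ 11.74 days.

11.7 days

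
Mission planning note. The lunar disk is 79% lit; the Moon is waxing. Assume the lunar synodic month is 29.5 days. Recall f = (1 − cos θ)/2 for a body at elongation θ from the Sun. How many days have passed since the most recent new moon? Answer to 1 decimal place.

From f = (1 − cos θ)/2: cos θ = 1 − 2×0.79 = -0.580; arccos → 125.5°.
Before full moon the principal value applies: θ = 125.5°.
At 360°/29.5 d per day, 125.5° corresponds to 10.28 days.

10.3 days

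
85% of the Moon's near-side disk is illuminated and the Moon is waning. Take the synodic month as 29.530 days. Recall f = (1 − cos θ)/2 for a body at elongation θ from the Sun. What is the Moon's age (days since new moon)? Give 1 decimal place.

18.5 days

Invert f = (1 − cos θ)/2 to get cos θ = 1 − 2(0.85) = -0.700, hence θ₀ = arccos -0.700 = 134.4°.
A waning Moon lies in 180°–360°, so θ = 360° − 134.4° = 225.6°.
That fraction of the synodic month is 225.6/360 × 29.530 d ≈ 18.50 d.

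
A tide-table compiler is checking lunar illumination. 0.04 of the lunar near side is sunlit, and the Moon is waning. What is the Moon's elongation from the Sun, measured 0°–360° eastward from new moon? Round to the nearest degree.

337°

From f = (1 − cos θ)/2: cos θ = 1 − 2×0.04 = 0.920; arccos → 23.1°.
Since the Moon is past full (waning), take the reflex angle: θ = 360° − 23.1° = 336.9°.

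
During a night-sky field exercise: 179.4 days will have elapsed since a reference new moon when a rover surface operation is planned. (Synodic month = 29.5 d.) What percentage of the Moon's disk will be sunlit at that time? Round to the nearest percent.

6%

179.4 d spans 6 complete synodic months (6 × 29.5 = 177.00 d) plus 2.40 d.
Phase angle: θ = 360°·(2.40 d)/(29.5 d) = 29.3°.
Illuminated fraction = (1 − cos 29.3°)/2 = (1 − 0.872)/2 ≈ 0.064, so 6%.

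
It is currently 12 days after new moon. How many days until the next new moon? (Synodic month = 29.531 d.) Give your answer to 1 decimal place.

17.5 days

The next new moon completes the synodic month: 29.531 − 12 = 17.531 days.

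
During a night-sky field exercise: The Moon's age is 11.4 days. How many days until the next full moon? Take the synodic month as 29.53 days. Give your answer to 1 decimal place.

Full moon is 0.5 of the way through the cycle: age 0.5 × 29.53 = 14.765 d.
That is 14.765 − 11.4 = 3.365 days ahead.

3.4 days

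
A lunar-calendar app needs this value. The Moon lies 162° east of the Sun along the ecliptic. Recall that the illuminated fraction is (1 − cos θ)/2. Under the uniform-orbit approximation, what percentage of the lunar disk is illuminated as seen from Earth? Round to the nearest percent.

Half-versine of 162°: (1 − (-0.951))/2 = 0.976, i.e. 98%.

98%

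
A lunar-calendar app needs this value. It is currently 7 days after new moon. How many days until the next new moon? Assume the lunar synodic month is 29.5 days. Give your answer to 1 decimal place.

22.5 days

The next new moon completes the synodic month: 29.5 − 7 = 22.500 days.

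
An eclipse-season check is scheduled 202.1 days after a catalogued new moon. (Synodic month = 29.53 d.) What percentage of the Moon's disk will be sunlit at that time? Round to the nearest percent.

22%

202.1/29.53 = 6.844 lunations, so 6 complete cycles and 24.92 d into the next.
Phase angle: θ = 360°·(24.92 d)/(29.53 d) = 303.8°.
Illuminated fraction = (1 − cos 303.8°)/2 = (1 − 0.556)/2 ≈ 0.222, so 22%.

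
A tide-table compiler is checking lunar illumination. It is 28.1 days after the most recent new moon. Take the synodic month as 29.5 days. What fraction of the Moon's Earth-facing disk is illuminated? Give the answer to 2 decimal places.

Phase angle: θ = 360°·(28.1 d)/(29.5 d) = 342.9°.
cos 342.9° = 0.956, so f = (1 − 0.956)/2 = 0.022.

0.02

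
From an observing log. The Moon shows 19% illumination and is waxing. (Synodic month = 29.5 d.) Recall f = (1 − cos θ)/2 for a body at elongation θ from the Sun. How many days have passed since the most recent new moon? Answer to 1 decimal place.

From f = (1 − cos θ)/2: cos θ = 1 − 2×0.19 = 0.620; arccos → 51.7°.
Waxing ⇒ before full, so θ = 51.7°.
That fraction of the synodic month is 51.7/360 × 29.5 d ≈ 4.24 d.

4.2 days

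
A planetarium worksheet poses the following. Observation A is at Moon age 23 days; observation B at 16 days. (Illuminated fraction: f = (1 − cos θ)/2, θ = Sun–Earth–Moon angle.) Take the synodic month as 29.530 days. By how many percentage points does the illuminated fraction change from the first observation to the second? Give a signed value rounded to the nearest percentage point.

First observation: θ = 360°·23/29.530 = 280.4°, so f = 0.410.
Second observation: θ = 195.1°, f = 0.983.
Δf = 0.983 − 0.410 = +0.573, i.e. +57 pp.

+57 percentage points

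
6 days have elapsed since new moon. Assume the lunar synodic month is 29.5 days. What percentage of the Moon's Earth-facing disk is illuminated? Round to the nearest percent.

36%

The Moon has covered 6/29.5 of its cycle, so θ ≈ 360° × 6/29.5 = 73.2°.
With cos θ = 0.289, the lit fraction is (1 − 0.289)/2 ≈ 0.356, so 36%.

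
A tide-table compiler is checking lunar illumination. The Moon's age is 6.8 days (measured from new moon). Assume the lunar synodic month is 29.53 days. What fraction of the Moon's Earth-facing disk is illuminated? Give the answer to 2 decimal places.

0.44

Phase angle: θ = 360°·(6.8 d)/(29.53 d) = 82.9°.
With cos θ = 0.124, the lit fraction is (1 − 0.124)/2 ≈ 0.438.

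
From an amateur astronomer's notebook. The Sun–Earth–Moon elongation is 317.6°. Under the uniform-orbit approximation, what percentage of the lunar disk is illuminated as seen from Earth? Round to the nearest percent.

Half-versine of 317.6°: (1 − 0.738)/2 = 0.131, i.e. 13%.

13%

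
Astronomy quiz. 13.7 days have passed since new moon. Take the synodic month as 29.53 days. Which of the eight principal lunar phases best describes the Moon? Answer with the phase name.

full moon

θ ≈ 360° × 13.7/29.53 = 167°, which falls in the full moon sector.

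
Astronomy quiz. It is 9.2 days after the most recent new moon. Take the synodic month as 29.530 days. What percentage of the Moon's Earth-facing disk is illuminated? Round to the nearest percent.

Elongation θ = 360° × 9.2/29.530 ≈ 112.2°.
Illuminated fraction = (1 − cos 112.2°)/2 = (1 − (-0.377))/2 ≈ 0.689, so 69%.

69%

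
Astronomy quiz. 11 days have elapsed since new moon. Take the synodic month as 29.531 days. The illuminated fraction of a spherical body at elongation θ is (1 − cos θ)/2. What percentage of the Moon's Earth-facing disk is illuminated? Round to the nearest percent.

Elongation θ = 360° × 11/29.531 ≈ 134.1°.
With cos θ = (-0.696), the lit fraction is (1 − (-0.696))/2 ≈ 0.848, so 85%.

85%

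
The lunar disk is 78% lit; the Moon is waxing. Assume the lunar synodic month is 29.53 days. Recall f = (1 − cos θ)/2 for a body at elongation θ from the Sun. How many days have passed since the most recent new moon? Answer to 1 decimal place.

cos θ = 1 − 2f = -0.560, giving a principal value of 124.1°.
The Moon is waxing (0°–180°), so θ = 124.1° directly.
At 360°/29.53 d per day, 124.1° corresponds to 10.18 days.

10.2 days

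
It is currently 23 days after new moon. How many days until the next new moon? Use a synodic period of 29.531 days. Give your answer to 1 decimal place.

6.5 days

One full lunation from the last new moon is 29.531 d; remaining = 29.531 − 23 = 6.531 d.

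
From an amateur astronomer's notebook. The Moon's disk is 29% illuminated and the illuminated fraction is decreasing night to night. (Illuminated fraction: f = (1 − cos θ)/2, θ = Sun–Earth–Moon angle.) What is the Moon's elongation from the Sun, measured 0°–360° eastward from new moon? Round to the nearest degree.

295°

Invert f = (1 − cos θ)/2 to get cos θ = 1 − 2(0.29) = 0.420, hence θ₀ = arccos 0.420 = 65.2°.
Waning ⇒ past full, so θ = 360° − 65.2° = 294.8°.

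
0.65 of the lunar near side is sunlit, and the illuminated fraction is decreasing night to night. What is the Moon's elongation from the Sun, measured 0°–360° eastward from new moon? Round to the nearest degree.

Invert f = (1 − cos θ)/2 to get cos θ = 1 − 2(0.65) = -0.300, hence θ₀ = arccos -0.300 = 107.5°.
A waning Moon lies in 180°–360°, so θ = 360° − 107.5° = 252.5°.

253°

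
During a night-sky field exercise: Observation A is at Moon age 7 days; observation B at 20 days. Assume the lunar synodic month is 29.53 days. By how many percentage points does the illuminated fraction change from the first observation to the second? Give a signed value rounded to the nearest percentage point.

θ₁ = 360° × 7/29.53 = 85.3°, f₁ = (1 − cos θ₁)/2 = 0.459.
θ₂ = 360° × 20/29.53 = 243.8°, f₂ = (1 − cos θ₂)/2 = 0.721.
Change = f₂ − f₁ = +0.261 → +26 percentage points.

+26 pp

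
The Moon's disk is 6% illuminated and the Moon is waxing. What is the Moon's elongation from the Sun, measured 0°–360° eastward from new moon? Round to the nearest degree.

28°

Invert f = (1 − cos θ)/2 to get cos θ = 1 − 2(0.06) = 0.880, hence θ₀ = arccos 0.880 = 28.4°.
Before full moon the principal value applies: θ = 28.4°.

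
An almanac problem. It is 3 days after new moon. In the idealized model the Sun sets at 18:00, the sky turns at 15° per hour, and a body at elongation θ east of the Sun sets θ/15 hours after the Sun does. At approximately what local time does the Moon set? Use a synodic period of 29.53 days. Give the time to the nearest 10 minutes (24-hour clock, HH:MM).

20:30

Elongation θ = 360° × 3/29.53 ≈ 36.6°.
Delay after the Sun = 36.6° / (15°/h) ≈ 2.44 h.
18:00 + 2.438 h ≈ 20:26 → 20:30 to the nearest ten minutes.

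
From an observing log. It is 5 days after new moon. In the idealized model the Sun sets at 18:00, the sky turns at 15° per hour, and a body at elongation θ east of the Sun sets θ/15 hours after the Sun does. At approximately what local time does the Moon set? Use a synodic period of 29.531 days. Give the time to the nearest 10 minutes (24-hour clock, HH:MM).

The Moon has covered 5/29.531 of its cycle, so θ ≈ 360° × 5/29.531 = 61.0°.
The Moon trails the Sun by θ/15 = 61.0/15 ≈ 4.06 hours.
18:00 + 4.064 h ≈ 22:04 → 22:00 to the nearest ten minutes.

22:00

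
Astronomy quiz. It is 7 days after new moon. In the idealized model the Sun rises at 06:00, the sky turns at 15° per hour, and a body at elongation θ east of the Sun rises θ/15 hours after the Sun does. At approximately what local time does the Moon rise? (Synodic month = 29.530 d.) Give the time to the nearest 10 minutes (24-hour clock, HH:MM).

11:40

Phase angle: θ = 360°·(7 d)/(29.530 d) = 85.3°.
The Moon trails the Sun by θ/15 = 85.3/15 ≈ 5.69 hours.
06:00 + 5.689 h ≈ 11:41 → 11:40 to the nearest ten minutes.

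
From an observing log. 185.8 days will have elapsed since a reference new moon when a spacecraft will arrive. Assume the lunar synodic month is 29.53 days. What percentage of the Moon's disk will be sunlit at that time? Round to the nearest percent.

185.8/29.53 = 6.292 lunations, so 6 complete cycles and 8.62 d into the next.
Phase angle: θ = 360°·(8.62 d)/(29.53 d) = 105.1°.
cos 105.1° = (-0.260), so f = (1 − (-0.260))/2 = 0.630, so 63%.

63%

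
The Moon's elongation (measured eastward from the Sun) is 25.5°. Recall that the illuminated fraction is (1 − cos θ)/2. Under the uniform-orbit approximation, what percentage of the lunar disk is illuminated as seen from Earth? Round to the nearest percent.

5%

cos 25.5° = 0.903, so f = (1 − 0.903)/2 = 0.049, i.e. 5%.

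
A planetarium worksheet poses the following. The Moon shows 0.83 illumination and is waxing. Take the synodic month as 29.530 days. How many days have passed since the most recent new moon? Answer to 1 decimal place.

10.8 days

cos θ = 1 − 2f = -0.660, giving a principal value of 131.3°.
The Moon is waxing (0°–180°), so θ = 131.3° directly.
Age = 29.530 × 131.3°/360° ≈ 10.77 days.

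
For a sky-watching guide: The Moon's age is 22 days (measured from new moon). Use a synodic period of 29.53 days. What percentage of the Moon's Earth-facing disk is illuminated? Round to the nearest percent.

The Moon has covered 22/29.53 of its cycle, so θ ≈ 360° × 22/29.53 = 268.2°.
Illuminated fraction = (1 − cos 268.2°)/2 = (1 − (-0.031))/2 ≈ 0.516, so 52%.

52%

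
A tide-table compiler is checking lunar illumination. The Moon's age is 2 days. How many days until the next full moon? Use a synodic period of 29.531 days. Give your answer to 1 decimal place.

12.8 days

Full moon is 0.5 of the way through the cycle: age 0.5 × 29.531 = 14.765 d.
That is 14.765 − 2 = 12.765 days ahead.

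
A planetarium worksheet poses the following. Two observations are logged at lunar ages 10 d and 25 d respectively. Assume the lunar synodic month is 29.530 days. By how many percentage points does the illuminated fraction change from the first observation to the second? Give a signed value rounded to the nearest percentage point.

-55 percentage points

θ₁ = 360° × 10/29.530 = 121.9°, f₁ = (1 − cos θ₁)/2 = 0.764.
θ₂ = 360° × 25/29.530 = 304.8°, f₂ = (1 − cos θ₂)/2 = 0.215.
Change = f₂ − f₁ = -0.549 → -55 percentage points.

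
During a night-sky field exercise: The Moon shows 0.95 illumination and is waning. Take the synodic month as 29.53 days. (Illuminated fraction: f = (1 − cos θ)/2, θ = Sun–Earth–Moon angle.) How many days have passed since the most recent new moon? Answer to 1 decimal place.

16.9 days

From f = (1 − cos θ)/2: cos θ = 1 − 2×0.95 = -0.900; arccos → 154.2°.
A waning Moon lies in 180°–360°, so θ = 360° − 154.2° = 205.8°.
At 360°/29.53 d per day, 205.8° corresponds to 16.88 days.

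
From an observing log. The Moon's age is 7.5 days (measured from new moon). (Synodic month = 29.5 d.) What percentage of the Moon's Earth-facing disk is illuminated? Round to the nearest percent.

The Moon has covered 7.5/29.5 of its cycle, so θ ≈ 360° × 7.5/29.5 = 91.5°.
Illuminated fraction = (1 − cos 91.5°)/2 = (1 − (-0.027))/2 ≈ 0.513, so 51%.

51%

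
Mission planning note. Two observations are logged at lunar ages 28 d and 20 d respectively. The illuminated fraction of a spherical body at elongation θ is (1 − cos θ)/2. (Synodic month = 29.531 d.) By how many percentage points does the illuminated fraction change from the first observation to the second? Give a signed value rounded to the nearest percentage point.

+69 percentage points

θ₁ = 360° × 28/29.531 = 341.3°, f₁ = (1 − cos θ₁)/2 = 0.026.
θ₂ = 360° × 20/29.531 = 243.8°, f₂ = (1 − cos θ₂)/2 = 0.721.
Change = f₂ − f₁ = +0.694 → +69 percentage points.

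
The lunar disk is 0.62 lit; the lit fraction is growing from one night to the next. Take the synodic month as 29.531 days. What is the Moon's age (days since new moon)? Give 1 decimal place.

8.5 days

From f = (1 − cos θ)/2: cos θ = 1 − 2×0.62 = -0.240; arccos → 103.9°.
The Moon is waxing (0°–180°), so θ = 103.9° directly.
That fraction of the synodic month is 103.9/360 × 29.531 d ≈ 8.52 d.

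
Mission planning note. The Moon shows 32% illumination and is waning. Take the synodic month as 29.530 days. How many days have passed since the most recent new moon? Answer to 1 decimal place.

Invert f = (1 − cos θ)/2 to get cos θ = 1 − 2(0.32) = 0.360, hence θ₀ = arccos 0.360 = 68.9°.
A waning Moon lies in 180°–360°, so θ = 360° − 68.9° = 291.1°.
Age = 29.530 × 291.1°/360° ≈ 23.88 days.

23.9 days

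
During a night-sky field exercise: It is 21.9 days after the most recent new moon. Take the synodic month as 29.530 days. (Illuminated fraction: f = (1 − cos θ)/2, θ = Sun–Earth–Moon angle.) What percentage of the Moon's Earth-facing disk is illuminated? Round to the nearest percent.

53%

Phase angle: θ = 360°·(21.9 d)/(29.530 d) = 267.0°.
With cos θ = (-0.053), the lit fraction is (1 − (-0.053))/2 ≈ 0.526, so 53%.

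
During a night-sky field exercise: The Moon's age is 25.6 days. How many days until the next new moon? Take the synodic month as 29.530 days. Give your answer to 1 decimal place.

3.9 days

One full lunation from the last new moon is 29.530 d; remaining = 29.530 − 25.6 = 3.930 d.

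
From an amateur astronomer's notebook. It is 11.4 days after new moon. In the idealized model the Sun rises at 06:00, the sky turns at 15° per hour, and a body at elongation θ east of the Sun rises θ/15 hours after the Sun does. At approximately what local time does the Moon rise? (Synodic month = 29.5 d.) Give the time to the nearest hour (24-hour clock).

15:00

Phase angle: θ = 360°·(11.4 d)/(29.5 d) = 139.1°.
Delay after the Sun = 139.1° / (15°/h) ≈ 9.27 h.
06:00 + 9.27 h ≈ 15:16 → 15:00 to the nearest hour.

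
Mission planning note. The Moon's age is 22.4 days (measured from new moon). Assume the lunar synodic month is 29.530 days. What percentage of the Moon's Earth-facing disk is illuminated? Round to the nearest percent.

47%

Phase angle: θ = 360°·(22.4 d)/(29.530 d) = 273.1°.
Illuminated fraction = (1 − cos 273.1°)/2 = (1 − 0.054)/2 ≈ 0.473, so 47%.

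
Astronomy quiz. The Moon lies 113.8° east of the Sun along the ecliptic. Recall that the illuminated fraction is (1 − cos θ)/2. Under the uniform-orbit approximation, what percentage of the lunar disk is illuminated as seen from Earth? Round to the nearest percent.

70%

Half-versine of 113.8°: (1 − (-0.404))/2 = 0.702, i.e. 70%.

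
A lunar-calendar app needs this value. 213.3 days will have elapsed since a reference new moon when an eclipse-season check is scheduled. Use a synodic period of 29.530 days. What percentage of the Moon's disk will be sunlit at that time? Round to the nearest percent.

213.3/29.530 = 7.223 lunations, so 7 complete cycles and 6.59 d into the next.
Elongation θ = 360° × 6.59/29.530 ≈ 80.3°.
Illuminated fraction = (1 − cos 80.3°)/2 = (1 − 0.168)/2 ≈ 0.416, so 42%.

42%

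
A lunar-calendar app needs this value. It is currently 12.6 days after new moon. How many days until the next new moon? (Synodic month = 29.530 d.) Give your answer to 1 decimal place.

16.9 days

One full lunation from the last new moon is 29.530 d; remaining = 29.530 − 12.6 = 16.930 d.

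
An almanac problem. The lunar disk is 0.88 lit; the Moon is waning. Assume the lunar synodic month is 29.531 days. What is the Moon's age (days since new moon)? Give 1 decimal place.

cos θ = 1 − 2f = -0.760, giving a principal value of 139.5°.
Since the Moon is past full (waning), take the reflex angle: θ = 360° − 139.5° = 220.5°.
At 360°/29.531 d per day, 220.5° corresponds to 18.09 days.

18.1 days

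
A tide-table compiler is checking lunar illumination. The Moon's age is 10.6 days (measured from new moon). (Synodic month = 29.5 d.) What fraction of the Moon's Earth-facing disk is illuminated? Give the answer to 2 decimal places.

Elongation θ = 360° × 10.6/29.5 ≈ 129.4°.
With cos θ = (-0.634), the lit fraction is (1 − (-0.634))/2 ≈ 0.817.

0.82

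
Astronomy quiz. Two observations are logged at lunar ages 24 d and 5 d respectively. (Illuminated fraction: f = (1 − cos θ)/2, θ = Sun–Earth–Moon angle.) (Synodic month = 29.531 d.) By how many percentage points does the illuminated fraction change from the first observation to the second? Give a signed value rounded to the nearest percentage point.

First observation: θ = 360°·24/29.531 = 292.6°, so f = 0.308.
Second observation: θ = 61.0°, f = 0.257.
Δf = 0.257 − 0.308 = -0.051, i.e. -5 pp.

-5 percentage points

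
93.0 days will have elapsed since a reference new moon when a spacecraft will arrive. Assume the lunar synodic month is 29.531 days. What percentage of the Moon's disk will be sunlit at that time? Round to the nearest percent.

Reduce mod P: 93.0 − 3×29.531 = 4.41 d into the current lunation.
Phase angle: θ = 360°·(4.41 d)/(29.531 d) = 53.7°.
cos 53.7° = 0.592, so f = (1 − 0.592)/2 = 0.204, so 20%.

20%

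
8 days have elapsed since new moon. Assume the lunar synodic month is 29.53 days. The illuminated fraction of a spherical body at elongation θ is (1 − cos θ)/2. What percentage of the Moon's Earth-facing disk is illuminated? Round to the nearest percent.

Phase angle: θ = 360°·(8 d)/(29.53 d) = 97.5°.
cos 97.5° = (-0.131), so f = (1 − (-0.131))/2 = 0.566, so 57%.

57%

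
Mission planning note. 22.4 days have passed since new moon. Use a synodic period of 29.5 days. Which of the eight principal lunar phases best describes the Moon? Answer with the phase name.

θ ≈ 360° × 22.4/29.5 = 273°, which falls in the last quarter sector.

last quarter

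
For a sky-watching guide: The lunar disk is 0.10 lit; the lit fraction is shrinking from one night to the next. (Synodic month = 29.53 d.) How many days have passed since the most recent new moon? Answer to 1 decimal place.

26.5 days

cos θ = 1 − 2f = 0.800, giving a principal value of 36.9°.
A waning Moon lies in 180°–360°, so θ = 360° − 36.9° = 323.1°.
That fraction of the synodic month is 323.1/360 × 29.53 d ≈ 26.51 d.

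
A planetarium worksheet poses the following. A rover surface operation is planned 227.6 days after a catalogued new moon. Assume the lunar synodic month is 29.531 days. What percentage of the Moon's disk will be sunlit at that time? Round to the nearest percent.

63%

227.6/29.531 = 7.707 lunations, so 7 complete cycles and 20.88 d into the next.
Elongation θ = 360° × 20.88/29.531 ≈ 254.6°.
With cos θ = (-0.266), the lit fraction is (1 − (-0.266))/2 ≈ 0.633, so 63%.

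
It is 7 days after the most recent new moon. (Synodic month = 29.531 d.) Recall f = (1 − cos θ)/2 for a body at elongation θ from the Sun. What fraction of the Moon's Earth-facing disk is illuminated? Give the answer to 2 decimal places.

Phase angle: θ = 360°·(7 d)/(29.531 d) = 85.3°.
Illuminated fraction = (1 − cos 85.3°)/2 = (1 − 0.081)/2 ≈ 0.459.

0.46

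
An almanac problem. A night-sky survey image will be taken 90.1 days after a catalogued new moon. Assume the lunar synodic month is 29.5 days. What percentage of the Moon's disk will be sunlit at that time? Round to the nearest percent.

90.1/29.5 = 3.054 lunations, so 3 complete cycles and 1.60 d into the next.
Elongation θ = 360° × 1.60/29.5 ≈ 19.5°.
With cos θ = 0.942, the lit fraction is (1 − 0.942)/2 ≈ 0.029, so 3%.

3%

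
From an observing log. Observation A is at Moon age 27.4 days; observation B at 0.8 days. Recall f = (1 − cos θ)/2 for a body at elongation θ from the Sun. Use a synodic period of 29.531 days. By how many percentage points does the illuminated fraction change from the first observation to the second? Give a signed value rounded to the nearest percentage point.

-4 percentage points

First observation: θ = 360°·27.4/29.531 = 334.0°, so f = 0.051.
Second observation: θ = 9.8°, f = 0.007.
Δf = 0.007 − 0.051 = -0.043, i.e. -4 pp.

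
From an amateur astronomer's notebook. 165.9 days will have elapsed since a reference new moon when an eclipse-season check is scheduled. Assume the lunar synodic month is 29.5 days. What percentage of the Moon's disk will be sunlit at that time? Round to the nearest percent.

Reduce mod P: 165.9 − 5×29.5 = 18.40 d into the current lunation.
Elongation θ = 360° × 18.40/29.5 ≈ 224.5°.
Illuminated fraction = (1 − cos 224.5°)/2 = (1 − (-0.713))/2 ≈ 0.856, so 86%.

86%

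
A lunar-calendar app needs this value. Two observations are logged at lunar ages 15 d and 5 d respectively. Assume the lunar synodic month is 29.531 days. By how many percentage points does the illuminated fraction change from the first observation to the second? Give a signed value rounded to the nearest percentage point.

θ₁ = 360° × 15/29.531 = 182.9°, f₁ = (1 − cos θ₁)/2 = 0.999.
θ₂ = 360° × 5/29.531 = 61.0°, f₂ = (1 − cos θ₂)/2 = 0.257.
Change = f₂ − f₁ = -0.742 → -74 percentage points.

-74 pp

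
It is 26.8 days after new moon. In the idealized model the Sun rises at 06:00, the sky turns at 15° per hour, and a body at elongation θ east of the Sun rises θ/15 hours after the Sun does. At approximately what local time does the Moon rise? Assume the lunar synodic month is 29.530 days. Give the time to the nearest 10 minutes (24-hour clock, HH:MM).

03:50

The Moon has covered 26.8/29.530 of its cycle, so θ ≈ 360° × 26.8/29.530 = 326.7°.
At 15° of sky rotation per hour, 326.7° corresponds to a 21.78 h lag.
06:00 + 21.781 h ≈ 03:47 → 03:50 to the nearest ten minutes.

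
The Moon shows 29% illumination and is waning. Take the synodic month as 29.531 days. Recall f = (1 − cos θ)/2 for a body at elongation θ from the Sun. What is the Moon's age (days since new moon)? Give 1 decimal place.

From f = (1 − cos θ)/2: cos θ = 1 − 2×0.29 = 0.420; arccos → 65.2°.
A waning Moon lies in 180°–360°, so θ = 360° − 65.2° = 294.8°.
Age = 29.531 × 294.8°/360° ≈ 24.19 days.

24.2 days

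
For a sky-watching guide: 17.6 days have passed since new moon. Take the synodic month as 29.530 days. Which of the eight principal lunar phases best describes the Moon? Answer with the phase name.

waning gibbous

At 17.6/29.530 of the cycle, θ ≈ 215° — the waning gibbous range.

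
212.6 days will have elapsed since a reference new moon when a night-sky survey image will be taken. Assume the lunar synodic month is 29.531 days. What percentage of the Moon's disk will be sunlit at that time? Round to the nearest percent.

34%

212.6/29.531 = 7.199 lunations, so 7 complete cycles and 5.88 d into the next.
Phase angle: θ = 360°·(5.88 d)/(29.531 d) = 71.7°.
cos 71.7° = 0.314, so f = (1 − 0.314)/2 = 0.343, so 34%.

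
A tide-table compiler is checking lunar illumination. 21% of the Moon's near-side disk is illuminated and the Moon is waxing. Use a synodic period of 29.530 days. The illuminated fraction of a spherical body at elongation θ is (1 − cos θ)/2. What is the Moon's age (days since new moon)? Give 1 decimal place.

4.5 days

Invert f = (1 − cos θ)/2 to get cos θ = 1 − 2(0.21) = 0.580, hence θ₀ = arccos 0.580 = 54.5°.
Before full moon the principal value applies: θ = 54.5°.
That fraction of the synodic month is 54.5/360 × 29.530 d ≈ 4.47 d.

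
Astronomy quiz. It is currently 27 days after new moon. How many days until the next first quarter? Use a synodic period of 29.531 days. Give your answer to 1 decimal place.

First quarter occurs at elongation 90°, i.e. at age 29.531 × 90/360 = 7.383 d.
Already past this cycle's first quarter; the next is at 7.383 + 29.531 = 36.914 d, so 36.914 − 27 = 9.914 days.

9.9 days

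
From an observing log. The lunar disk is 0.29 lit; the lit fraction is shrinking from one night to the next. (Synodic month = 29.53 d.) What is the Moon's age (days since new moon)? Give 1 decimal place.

24.2 days

Invert f = (1 − cos θ)/2 to get cos θ = 1 − 2(0.29) = 0.420, hence θ₀ = arccos 0.420 = 65.2°.
A waning Moon lies in 180°–360°, so θ = 360° − 65.2° = 294.8°.
That fraction of the synodic month is 294.8/360 × 29.53 d ≈ 24.18 d.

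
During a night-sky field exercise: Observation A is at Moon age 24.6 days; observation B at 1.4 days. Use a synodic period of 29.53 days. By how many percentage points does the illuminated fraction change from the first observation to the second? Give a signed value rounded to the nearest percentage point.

θ₁ = 360° × 24.6/29.53 = 299.9°, f₁ = (1 − cos θ₁)/2 = 0.251.
θ₂ = 360° × 1.4/29.53 = 17.1°, f₂ = (1 − cos θ₂)/2 = 0.022.
Change = f₂ − f₁ = -0.229 → -23 percentage points.

-23 percentage points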